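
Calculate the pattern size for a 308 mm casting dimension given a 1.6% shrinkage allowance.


Formula: L_pattern = L_casting * (1 + shrinkage_rate/100)
Shrinkage factor = 1 + 1.6/100 = 1.016
L_pattern = 308 mm * 1.016 = 312.9280 mm

312.9280 mm


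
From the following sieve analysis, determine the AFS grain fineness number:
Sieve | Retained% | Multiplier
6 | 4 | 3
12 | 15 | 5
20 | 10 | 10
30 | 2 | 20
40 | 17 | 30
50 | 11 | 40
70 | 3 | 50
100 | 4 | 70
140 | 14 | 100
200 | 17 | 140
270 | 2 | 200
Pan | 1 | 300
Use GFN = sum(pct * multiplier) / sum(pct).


Formula: GFN = sum(pct * multiplier) / sum(pct)
sum(pct * multiplier) = 6087
sum(pct) = 100
GFN = 6087 / 100 = 60.87


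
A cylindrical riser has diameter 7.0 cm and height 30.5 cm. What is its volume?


Formula: V = pi * (D/2)^2 * H  (cylinder volume)
Radius = D/2 = 7.0/2 = 3.5 cm
V = pi * 3.5^2 * 30.5 = 1173.7776 cm^3


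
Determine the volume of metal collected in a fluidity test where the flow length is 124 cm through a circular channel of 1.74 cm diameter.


Formula: V = pi * (d/2)^2 * L  (cylinder volume)
Radius = 1.74/2 = 0.87 cm
V = pi * 0.87^2 * 124 = 294.8561 cm^3


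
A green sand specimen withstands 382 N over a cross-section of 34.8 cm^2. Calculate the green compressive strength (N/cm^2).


Formula: Compressive Strength = Force / Area
Strength = 382 N / 34.8 cm^2 = 10.9770 N/cm^2

10.9770 N/cm^2


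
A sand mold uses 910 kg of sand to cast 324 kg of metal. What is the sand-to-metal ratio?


Formula: Sand-to-Metal Ratio = W_sand / W_metal
Ratio = 910 kg / 324 kg = 2.8086


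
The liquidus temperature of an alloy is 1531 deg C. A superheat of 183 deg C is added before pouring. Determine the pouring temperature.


Formula: T_pour = T_melt + Superheat
T_pour = 1531 + 183 = 1714 deg C

Final answer: 1714 deg C


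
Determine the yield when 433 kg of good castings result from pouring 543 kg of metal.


Formula: Casting Yield = (W_good / W_total) * 100
Yield = (433 kg / 543 kg) * 100 = 79.7422%

79.7422%


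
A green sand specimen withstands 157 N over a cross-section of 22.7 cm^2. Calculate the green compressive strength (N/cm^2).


Formula: Compressive Strength = Force / Area
Strength = 157 N / 22.7 cm^2 = 6.9163 N/cm^2

Answer: 6.9163 N/cm^2


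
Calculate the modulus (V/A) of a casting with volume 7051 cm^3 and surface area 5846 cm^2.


Formula: Casting Modulus M = V / A
M = 7051 cm^3 / 5846 cm^2 = 1.2061 cm

Answer: 1.2061 cm


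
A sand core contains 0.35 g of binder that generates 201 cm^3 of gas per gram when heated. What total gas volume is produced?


Formula: V_gas = W_binder * gas_evolution_rate
V = 0.35 g * 201 cm^3/g = 70.3500 cm^3

70.3500 cm^3


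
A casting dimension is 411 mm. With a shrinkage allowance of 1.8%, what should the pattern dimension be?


Formula: L_pattern = L_casting * (1 + shrinkage_rate/100)
Shrinkage factor = 1 + 1.8/100 = 1.018
L_pattern = 411 mm * 1.018 = 418.3980 mm


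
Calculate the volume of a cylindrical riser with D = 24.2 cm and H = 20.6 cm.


Formula: V = pi * (D/2)^2 * H  (cylinder volume)
Radius = D/2 = 24.2/2 = 12.1 cm
V = pi * 12.1^2 * 20.6 = 9475.1880 cm^3

Answer: 9475.1880 cm^3


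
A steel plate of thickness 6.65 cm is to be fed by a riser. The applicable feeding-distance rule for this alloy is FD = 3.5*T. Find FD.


Formula: FD = 3.5 * T  (riser feeding-distance rule)
FD = 3.5 * 6.65 cm = 23.2750 cm

23.2750 cm


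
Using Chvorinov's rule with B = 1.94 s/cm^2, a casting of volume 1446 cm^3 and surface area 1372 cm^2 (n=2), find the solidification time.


Formula: t_s = B * (V/A)^n  (Chvorinov's rule, n=2)
Modulus M = V/A = 1446/1372 = 1.053936 cm
M^2 = 1.053936^2 = 1.110781 cm^2
t_s = 1.94 * 1.110781 = 2.1549 s

Answer: 2.1549 s


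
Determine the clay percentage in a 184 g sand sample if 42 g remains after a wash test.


Formula: Clay% = (W_total - W_washed) / W_total * 100
Clay mass = 184 - 42 = 142 g
Clay% = 142 / 184 * 100 = 77.1739%

Final answer: 77.1739%


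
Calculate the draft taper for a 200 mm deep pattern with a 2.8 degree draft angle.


Formula: taper = depth * tan(draft_angle)
tan(2.8 deg) = 0.0489082
taper = 200 mm * 0.0489082 = 9.7816 mm

Final answer: 9.7816 mm


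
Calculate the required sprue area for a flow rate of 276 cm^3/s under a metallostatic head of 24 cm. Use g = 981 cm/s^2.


Formula: v = sqrt(2*g*h), A = Q/v
Velocity: v = sqrt(2 * 981 * 24) = sqrt(47088) = 216.9977 cm/s
Sprue area: A = Q / v = 276 / 216.9977 = 1.2719 cm^2

1.2719 cm^2


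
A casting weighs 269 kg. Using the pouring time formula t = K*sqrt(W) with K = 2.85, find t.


Formula: t = K * sqrt(W)
sqrt(W) = sqrt(269) = 16.40122
t = 2.85 * 16.40122 = 46.7435 s

Final answer: 46.7435 s


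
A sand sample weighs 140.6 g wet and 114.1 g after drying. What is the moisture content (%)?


Formula: MC = (W_wet - W_dry) / W_wet * 100
Water mass = 140.6 - 114.1 = 26.5 g
MC = 26.5 / 140.6 * 100 = 18.8478%

Answer: 18.8478%


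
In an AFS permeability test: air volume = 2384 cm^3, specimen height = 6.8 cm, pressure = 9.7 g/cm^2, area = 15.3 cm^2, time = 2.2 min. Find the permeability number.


Formula: Permeability Number P = (V * H) / (p * A * t)
Numerator: V * H = 2384 * 6.8 = 16211.2
Denominator: p * A * t = 9.7 * 15.3 * 2.2 = 326.502
P = 16211.2 / 326.502 = 49.6512


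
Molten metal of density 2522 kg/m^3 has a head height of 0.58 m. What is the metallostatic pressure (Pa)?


Formula: P = rho * g * h
rho * g = 2522 * 9.81 = 24740.82 N/m^3
P = 24740.82 * 0.58 = 14349.6756 Pa

Final answer: 14349.6756 Pa


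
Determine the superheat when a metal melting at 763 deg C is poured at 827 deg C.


Formula: Superheat = T_pour - T_melt
Superheat = 827 - 763 = 64 deg C

Final answer: 64 deg C


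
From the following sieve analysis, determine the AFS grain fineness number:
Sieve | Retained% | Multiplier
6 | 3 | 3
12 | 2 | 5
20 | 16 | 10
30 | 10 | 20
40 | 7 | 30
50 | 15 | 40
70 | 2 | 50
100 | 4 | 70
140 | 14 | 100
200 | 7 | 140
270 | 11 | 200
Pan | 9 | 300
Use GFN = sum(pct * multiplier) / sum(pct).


Formula: GFN = sum(pct * multiplier) / sum(pct)
sum(pct * multiplier) = 8849
sum(pct) = 100
GFN = 8849 / 100 = 88.49

Answer: 88.49


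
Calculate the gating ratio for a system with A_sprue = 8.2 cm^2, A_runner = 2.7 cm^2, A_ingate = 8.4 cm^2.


Sprue:Runner:Ingate = 1 : 2.7/8.2 : 8.4/8.2 = 1:0.33:1.02

Answer: 1:0.33:1.02


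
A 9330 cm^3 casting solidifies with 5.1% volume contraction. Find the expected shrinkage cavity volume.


Formula: V_shrink = V_casting * shrinkage_pct / 100
V_shrink = 9330 cm^3 * 5.1 / 100 = 475.8300 cm^3


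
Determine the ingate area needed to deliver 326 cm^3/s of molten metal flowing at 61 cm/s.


Formula: A_ingate = Q / v  (continuity equation)
A = 326 cm^3/s / 61 cm/s = 5.3443 cm^2

Final answer: 5.3443 cm^2


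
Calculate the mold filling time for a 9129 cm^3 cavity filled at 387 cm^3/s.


Formula: t_fill = V_mold / Q_flow
t = 9129 cm^3 / 387 cm^3/s = 23.5891 s

Answer: 23.5891 s


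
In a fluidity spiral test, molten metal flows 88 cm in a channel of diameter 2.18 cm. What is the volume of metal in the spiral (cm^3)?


Formula: V = pi * (d/2)^2 * L  (cylinder volume)
Radius = 2.18/2 = 1.09 cm
V = pi * 1.09^2 * 88 = 328.4623 cm^3

Answer: 328.4623 cm^3


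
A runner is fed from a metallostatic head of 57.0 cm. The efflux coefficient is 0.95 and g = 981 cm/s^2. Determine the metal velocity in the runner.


Formula: v = Cd * sqrt(2 * g * h)  (Torricelli with discharge coefficient)
2*g*h = 2 * 981 * 57.0 = 111834.0 cm^2/s^2
sqrt(111834.0) = 334.41591 cm/s
v = 0.95 * 334.41591 = 317.6951 cm/s

Final answer: 317.6951 cm/s


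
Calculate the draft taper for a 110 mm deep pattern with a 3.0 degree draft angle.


Formula: taper = depth * tan(draft_angle)
tan(3.0 deg) = 0.0524078
taper = 110 mm * 0.0524078 = 5.7649 mm


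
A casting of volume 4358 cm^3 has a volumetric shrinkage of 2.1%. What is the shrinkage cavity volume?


Formula: V_shrink = V_casting * shrinkage_pct / 100
V_shrink = 4358 cm^3 * 2.1 / 100 = 91.5180 cm^3


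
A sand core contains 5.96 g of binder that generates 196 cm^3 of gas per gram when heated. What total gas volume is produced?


Formula: V_gas = W_binder * gas_evolution_rate
V = 5.96 g * 196 cm^3/g = 1168.1600 cm^3

Answer: 1168.1600 cm^3


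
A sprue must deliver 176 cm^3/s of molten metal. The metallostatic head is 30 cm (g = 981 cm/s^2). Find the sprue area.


Formula: v = sqrt(2*g*h), A = Q/v
Velocity: v = sqrt(2 * 981 * 30) = sqrt(58860) = 242.6108 cm/s
Sprue area: A = Q / v = 176 / 242.6108 = 0.7254 cm^2

0.7254 cm^2


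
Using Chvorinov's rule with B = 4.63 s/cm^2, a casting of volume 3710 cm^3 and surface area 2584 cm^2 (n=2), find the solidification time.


Formula: t_s = B * (V/A)^n  (Chvorinov's rule, n=2)
Modulus M = V/A = 3710/2584 = 1.435759 cm
M^2 = 1.435759^2 = 2.061404 cm^2
t_s = 4.63 * 2.061404 = 9.5443 s

Final answer: 9.5443 s


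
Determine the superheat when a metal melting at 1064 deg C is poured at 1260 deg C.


Formula: Superheat = T_pour - T_melt
Superheat = 1260 - 1064 = 196 deg C

Final answer: 196 deg C


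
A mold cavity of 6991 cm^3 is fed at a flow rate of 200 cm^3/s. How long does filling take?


Formula: t_fill = V_mold / Q_flow
t = 6991 cm^3 / 200 cm^3/s = 34.9550 s

Final answer: 34.9550 s


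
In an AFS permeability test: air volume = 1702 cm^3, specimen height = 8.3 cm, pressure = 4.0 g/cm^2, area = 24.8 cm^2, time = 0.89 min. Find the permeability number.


Formula: Permeability Number P = (V * H) / (p * A * t)
Numerator: V * H = 1702 * 8.3 = 14126.6
Denominator: p * A * t = 4.0 * 24.8 * 0.89 = 88.288
P = 14126.6 / 88.288 = 160.0059


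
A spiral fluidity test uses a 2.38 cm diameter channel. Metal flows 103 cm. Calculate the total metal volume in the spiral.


Formula: V = pi * (d/2)^2 * L  (cylinder volume)
Radius = 2.38/2 = 1.19 cm
V = pi * 1.19^2 * 103 = 458.2274 cm^3

458.2274 cm^3


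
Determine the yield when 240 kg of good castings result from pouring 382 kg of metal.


Formula: Casting Yield = (W_good / W_total) * 100
Yield = (240 kg / 382 kg) * 100 = 62.8272%

62.8272%


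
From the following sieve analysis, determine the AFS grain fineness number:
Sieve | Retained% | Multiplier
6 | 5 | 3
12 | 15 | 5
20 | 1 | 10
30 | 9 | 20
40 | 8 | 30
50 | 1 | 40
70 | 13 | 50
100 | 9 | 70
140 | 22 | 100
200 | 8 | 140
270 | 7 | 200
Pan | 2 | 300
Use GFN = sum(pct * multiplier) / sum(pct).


Formula: GFN = sum(pct * multiplier) / sum(pct)
sum(pct * multiplier) = 7160
sum(pct) = 100
GFN = 7160 / 100 = 71.60


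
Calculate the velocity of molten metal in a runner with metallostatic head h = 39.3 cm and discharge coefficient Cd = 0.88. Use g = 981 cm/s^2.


Formula: v = Cd * sqrt(2 * g * h)  (Torricelli with discharge coefficient)
2*g*h = 2 * 981 * 39.3 = 77106.6 cm^2/s^2
sqrt(77106.6) = 277.68075 cm/s
v = 0.88 * 277.68075 = 244.3591 cm/s

Final answer: 244.3591 cm/s


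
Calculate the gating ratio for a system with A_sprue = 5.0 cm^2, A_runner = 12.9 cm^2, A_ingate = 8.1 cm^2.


Sprue:Runner:Ingate = 1 : 12.9/5.0 : 8.1/5.0 = 1:2.58:1.62

1:2.58:1.62


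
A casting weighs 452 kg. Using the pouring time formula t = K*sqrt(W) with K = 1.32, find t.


Formula: t = K * sqrt(W)
sqrt(W) = sqrt(452) = 21.26029
t = 1.32 * 21.26029 = 28.0636 s

28.0636 s


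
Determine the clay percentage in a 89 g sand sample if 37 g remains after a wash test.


Formula: Clay% = (W_total - W_washed) / W_total * 100
Clay mass = 89 - 37 = 52 g
Clay% = 52 / 89 * 100 = 58.4270%

58.4270%


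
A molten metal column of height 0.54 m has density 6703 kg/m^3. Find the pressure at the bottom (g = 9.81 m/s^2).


Formula: P = rho * g * h
rho * g = 6703 * 9.81 = 65756.43 N/m^3
P = 65756.43 * 0.54 = 35508.4722 Pa

35508.4722 Pa


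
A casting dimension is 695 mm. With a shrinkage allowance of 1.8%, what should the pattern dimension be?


Formula: L_pattern = L_casting * (1 + shrinkage_rate/100)
Shrinkage factor = 1 + 1.8/100 = 1.018
L_pattern = 695 mm * 1.018 = 707.5100 mm

Answer: 707.5100 mm


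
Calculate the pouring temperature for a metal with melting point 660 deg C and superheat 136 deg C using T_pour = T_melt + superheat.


Formula: T_pour = T_melt + Superheat
T_pour = 660 + 136 = 796 deg C

Answer: 796 deg C


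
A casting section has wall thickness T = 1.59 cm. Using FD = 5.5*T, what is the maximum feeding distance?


Formula: FD = 5.5 * T  (riser feeding-distance rule)
FD = 5.5 * 1.59 cm = 8.7450 cm

8.7450 cm


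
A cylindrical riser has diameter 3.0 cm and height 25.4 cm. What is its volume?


Formula: V = pi * (D/2)^2 * H  (cylinder volume)
Radius = D/2 = 3.0/2 = 1.5 cm
V = pi * 1.5^2 * 25.4 = 179.5420 cm^3


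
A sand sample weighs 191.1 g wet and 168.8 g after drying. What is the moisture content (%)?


Formula: MC = (W_wet - W_dry) / W_wet * 100
Water mass = 191.1 - 168.8 = 22.3 g
MC = 22.3 / 191.1 * 100 = 11.6693%

11.6693%


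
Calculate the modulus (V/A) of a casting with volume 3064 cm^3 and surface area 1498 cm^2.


Formula: Casting Modulus M = V / A
M = 3064 cm^3 / 1498 cm^2 = 2.0454 cm

Final answer: 2.0454 cm


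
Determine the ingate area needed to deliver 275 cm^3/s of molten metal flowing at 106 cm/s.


Formula: A_ingate = Q / v  (continuity equation)
A = 275 cm^3/s / 106 cm/s = 2.5943 cm^2

2.5943 cm^2


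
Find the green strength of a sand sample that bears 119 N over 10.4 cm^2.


Formula: Compressive Strength = Force / Area
Strength = 119 N / 10.4 cm^2 = 11.4423 N/cm^2


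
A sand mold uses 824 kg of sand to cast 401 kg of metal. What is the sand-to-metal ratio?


Formula: Sand-to-Metal Ratio = W_sand / W_metal
Ratio = 824 kg / 401 kg = 2.0549

2.0549


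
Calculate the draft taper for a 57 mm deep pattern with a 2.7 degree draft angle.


Formula: taper = depth * tan(draft_angle)
tan(2.7 deg) = 0.0471588
taper = 57 mm * 0.0471588 = 2.6881 mm

Answer: 2.6881 mm


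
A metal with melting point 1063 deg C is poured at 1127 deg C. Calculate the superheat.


Formula: Superheat = T_pour - T_melt
Superheat = 1127 - 1063 = 64 deg C


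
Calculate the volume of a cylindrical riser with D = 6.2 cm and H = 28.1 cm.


Formula: V = pi * (D/2)^2 * H  (cylinder volume)
Radius = D/2 = 6.2/2 = 3.1 cm
V = pi * 3.1^2 * 28.1 = 848.3588 cm^3

Final answer: 848.3588 cm^3


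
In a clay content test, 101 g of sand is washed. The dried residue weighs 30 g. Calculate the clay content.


Formula: Clay% = (W_total - W_washed) / W_total * 100
Clay mass = 101 - 30 = 71 g
Clay% = 71 / 101 * 100 = 70.2970%

70.2970%


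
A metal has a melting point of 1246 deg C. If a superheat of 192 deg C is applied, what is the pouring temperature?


Formula: T_pour = T_melt + Superheat
T_pour = 1246 + 192 = 1438 deg C


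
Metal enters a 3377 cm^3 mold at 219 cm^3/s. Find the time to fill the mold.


Formula: t_fill = V_mold / Q_flow
t = 3377 cm^3 / 219 cm^3/s = 15.4201 s

Final answer: 15.4201 s


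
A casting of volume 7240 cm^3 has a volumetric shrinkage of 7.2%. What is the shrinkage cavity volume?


Formula: V_shrink = V_casting * shrinkage_pct / 100
V_shrink = 7240 cm^3 * 7.2 / 100 = 521.2800 cm^3

Final answer: 521.2800 cm^3


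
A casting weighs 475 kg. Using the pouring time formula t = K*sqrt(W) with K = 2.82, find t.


Formula: t = K * sqrt(W)
sqrt(W) = sqrt(475) = 21.79449
t = 2.82 * 21.79449 = 61.4605 s


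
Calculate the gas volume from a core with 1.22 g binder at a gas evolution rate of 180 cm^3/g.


Formula: V_gas = W_binder * gas_evolution_rate
V = 1.22 g * 180 cm^3/g = 219.6000 cm^3

Final answer: 219.6000 cm^3


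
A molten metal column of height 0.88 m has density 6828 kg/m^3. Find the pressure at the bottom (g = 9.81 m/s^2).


Formula: P = rho * g * h
rho * g = 6828 * 9.81 = 66982.68 N/m^3
P = 66982.68 * 0.88 = 58944.7584 Pa

58944.7584 Pa


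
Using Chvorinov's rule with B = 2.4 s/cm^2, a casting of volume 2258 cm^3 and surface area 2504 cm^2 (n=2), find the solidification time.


Formula: t_s = B * (V/A)^n  (Chvorinov's rule, n=2)
Modulus M = V/A = 2258/2504 = 0.901757 cm
M^2 = 0.901757^2 = 0.813166 cm^2
t_s = 2.4 * 0.813166 = 1.9516 s


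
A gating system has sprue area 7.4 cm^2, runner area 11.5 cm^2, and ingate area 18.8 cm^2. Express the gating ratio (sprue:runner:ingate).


Sprue:Runner:Ingate = 1 : 11.5/7.4 : 18.8/7.4 = 1:1.55:2.54

1:1.55:2.54


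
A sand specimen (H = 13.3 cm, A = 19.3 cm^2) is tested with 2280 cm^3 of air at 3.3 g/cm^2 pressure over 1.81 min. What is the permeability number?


Formula: Permeability Number P = (V * H) / (p * A * t)
Numerator: V * H = 2280 * 13.3 = 30324.0
Denominator: p * A * t = 3.3 * 19.3 * 1.81 = 115.2789
P = 30324.0 / 115.2789 = 263.0490

Final answer: 263.0490


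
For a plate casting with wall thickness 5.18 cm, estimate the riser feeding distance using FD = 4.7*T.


Formula: FD = 4.7 * T  (riser feeding-distance rule)
FD = 4.7 * 5.18 cm = 24.3460 cm

Final answer: 24.3460 cm


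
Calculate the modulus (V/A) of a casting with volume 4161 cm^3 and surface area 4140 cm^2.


Formula: Casting Modulus M = V / A
M = 4161 cm^3 / 4140 cm^2 = 1.0051 cm

Answer: 1.0051 cm


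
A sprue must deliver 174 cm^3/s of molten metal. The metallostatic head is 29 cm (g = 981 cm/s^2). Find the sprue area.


Formula: v = sqrt(2*g*h), A = Q/v
Velocity: v = sqrt(2 * 981 * 29) = sqrt(56898) = 238.5330 cm/s
Sprue area: A = Q / v = 174 / 238.5330 = 0.7295 cm^2

0.7295 cm^2


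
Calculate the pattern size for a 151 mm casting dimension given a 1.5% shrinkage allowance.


Formula: L_pattern = L_casting * (1 + shrinkage_rate/100)
Shrinkage factor = 1 + 1.5/100 = 1.015
L_pattern = 151 mm * 1.015 = 153.2650 mm

Final answer: 153.2650 mm


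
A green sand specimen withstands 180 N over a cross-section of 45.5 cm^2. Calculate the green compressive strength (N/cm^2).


Formula: Compressive Strength = Force / Area
Strength = 180 N / 45.5 cm^2 = 3.9560 N/cm^2

3.9560 N/cm^2


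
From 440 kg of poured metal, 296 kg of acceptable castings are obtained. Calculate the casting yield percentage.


Formula: Casting Yield = (W_good / W_total) * 100
Yield = (296 kg / 440 kg) * 100 = 67.2727%

Final answer: 67.2727%


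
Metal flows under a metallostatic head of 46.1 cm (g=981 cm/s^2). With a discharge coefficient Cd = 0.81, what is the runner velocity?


Formula: v = Cd * sqrt(2 * g * h)  (Torricelli with discharge coefficient)
2*g*h = 2 * 981 * 46.1 = 90448.2 cm^2/s^2
sqrt(90448.2) = 300.74607 cm/s
v = 0.81 * 300.74607 = 243.6043 cm/s

Answer: 243.6043 cm/s


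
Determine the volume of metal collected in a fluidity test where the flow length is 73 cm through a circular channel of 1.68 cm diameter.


Formula: V = pi * (d/2)^2 * L  (cylinder volume)
Radius = 1.68/2 = 0.84 cm
V = pi * 0.84^2 * 73 = 161.8197 cm^3

161.8197 cm^3


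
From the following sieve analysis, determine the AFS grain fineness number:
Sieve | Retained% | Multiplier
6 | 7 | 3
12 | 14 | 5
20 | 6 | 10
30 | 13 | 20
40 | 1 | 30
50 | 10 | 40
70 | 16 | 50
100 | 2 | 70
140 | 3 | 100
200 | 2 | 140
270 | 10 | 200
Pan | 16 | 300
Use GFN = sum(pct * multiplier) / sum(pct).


Formula: GFN = sum(pct * multiplier) / sum(pct)
sum(pct * multiplier) = 9161
sum(pct) = 100
GFN = 9161 / 100 = 91.61

91.61


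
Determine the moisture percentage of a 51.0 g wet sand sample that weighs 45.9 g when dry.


Formula: MC = (W_wet - W_dry) / W_wet * 100
Water mass = 51.0 - 45.9 = 5.1 g
MC = 5.1 / 51.0 * 100 = 10.0000%

Answer: 10.0000%


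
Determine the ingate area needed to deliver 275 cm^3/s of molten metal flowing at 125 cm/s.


Formula: A_ingate = Q / v  (continuity equation)
A = 275 cm^3/s / 125 cm/s = 2.2000 cm^2


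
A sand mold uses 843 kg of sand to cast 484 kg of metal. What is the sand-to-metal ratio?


Formula: Sand-to-Metal Ratio = W_sand / W_metal
Ratio = 843 kg / 484 kg = 1.7417

Answer: 1.7417


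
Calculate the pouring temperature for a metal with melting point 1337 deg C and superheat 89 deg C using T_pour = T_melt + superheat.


Formula: T_pour = T_melt + Superheat
T_pour = 1337 + 89 = 1426 deg C

Answer: 1426 deg C


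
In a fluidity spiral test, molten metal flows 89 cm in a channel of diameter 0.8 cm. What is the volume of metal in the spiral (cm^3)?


Formula: V = pi * (d/2)^2 * L  (cylinder volume)
Radius = 0.8/2 = 0.4 cm
V = pi * 0.4^2 * 89 = 44.7363 cm^3


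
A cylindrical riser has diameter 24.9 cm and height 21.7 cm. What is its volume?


Formula: V = pi * (D/2)^2 * H  (cylinder volume)
Radius = D/2 = 24.9/2 = 12.45 cm
V = pi * 12.45^2 * 21.7 = 10566.9173 cm^3


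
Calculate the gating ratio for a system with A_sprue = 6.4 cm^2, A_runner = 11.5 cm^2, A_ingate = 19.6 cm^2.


Sprue:Runner:Ingate = 1 : 11.5/6.4 : 19.6/6.4 = 1:1.80:3.06

1:1.80:3.06


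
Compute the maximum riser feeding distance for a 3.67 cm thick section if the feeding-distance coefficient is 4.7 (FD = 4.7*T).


Formula: FD = 4.7 * T  (riser feeding-distance rule)
FD = 4.7 * 3.67 cm = 17.2490 cm

Final answer: 17.2490 cm


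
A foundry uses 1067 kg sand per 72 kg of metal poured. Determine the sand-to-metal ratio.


Formula: Sand-to-Metal Ratio = W_sand / W_metal
Ratio = 1067 kg / 72 kg = 14.8194


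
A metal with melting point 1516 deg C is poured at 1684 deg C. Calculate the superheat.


Formula: Superheat = T_pour - T_melt
Superheat = 1684 - 1516 = 168 deg C

Answer: 168 deg C


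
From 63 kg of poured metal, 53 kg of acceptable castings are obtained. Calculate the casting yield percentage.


Formula: Casting Yield = (W_good / W_total) * 100
Yield = (53 kg / 63 kg) * 100 = 84.1270%

84.1270%


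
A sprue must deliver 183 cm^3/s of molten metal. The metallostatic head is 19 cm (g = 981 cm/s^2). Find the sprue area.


Formula: v = sqrt(2*g*h), A = Q/v
Velocity: v = sqrt(2 * 981 * 19) = sqrt(37278) = 193.0751 cm/s
Sprue area: A = Q / v = 183 / 193.0751 = 0.9478 cm^2

Final answer: 0.9478 cm^2


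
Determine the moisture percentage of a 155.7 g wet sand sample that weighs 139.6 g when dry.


Formula: MC = (W_wet - W_dry) / W_wet * 100
Water mass = 155.7 - 139.6 = 16.1 g
MC = 16.1 / 155.7 * 100 = 10.3404%

Answer: 10.3404%


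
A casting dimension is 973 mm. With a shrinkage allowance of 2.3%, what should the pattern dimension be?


Formula: L_pattern = L_casting * (1 + shrinkage_rate/100)
Shrinkage factor = 1 + 2.3/100 = 1.023
L_pattern = 973 mm * 1.023 = 995.3790 mm

Answer: 995.3790 mm


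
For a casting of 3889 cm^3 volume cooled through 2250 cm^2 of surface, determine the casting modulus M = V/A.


Formula: Casting Modulus M = V / A
M = 3889 cm^3 / 2250 cm^2 = 1.7284 cm

Answer: 1.7284 cm


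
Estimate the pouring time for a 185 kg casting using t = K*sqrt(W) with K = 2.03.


Formula: t = K * sqrt(W)
sqrt(W) = sqrt(185) = 13.60147
t = 2.03 * 13.60147 = 27.6110 s

27.6110 s


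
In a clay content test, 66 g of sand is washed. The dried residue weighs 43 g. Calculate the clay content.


Formula: Clay% = (W_total - W_washed) / W_total * 100
Clay mass = 66 - 43 = 23 g
Clay% = 23 / 66 * 100 = 34.8485%

34.8485%


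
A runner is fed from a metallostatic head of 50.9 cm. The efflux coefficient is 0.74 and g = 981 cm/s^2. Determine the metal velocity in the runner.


Formula: v = Cd * sqrt(2 * g * h)  (Torricelli with discharge coefficient)
2*g*h = 2 * 981 * 50.9 = 99865.8 cm^2/s^2
sqrt(99865.8) = 316.01551 cm/s
v = 0.74 * 316.01551 = 233.8515 cm/s

233.8515 cm/s


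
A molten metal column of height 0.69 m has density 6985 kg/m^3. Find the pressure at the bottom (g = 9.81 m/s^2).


Formula: P = rho * g * h
rho * g = 6985 * 9.81 = 68522.85 N/m^3
P = 68522.85 * 0.69 = 47280.7665 Pa

47280.7665 Pa


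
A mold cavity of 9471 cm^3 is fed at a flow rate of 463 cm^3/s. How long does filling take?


Formula: t_fill = V_mold / Q_flow
t = 9471 cm^3 / 463 cm^3/s = 20.4557 s


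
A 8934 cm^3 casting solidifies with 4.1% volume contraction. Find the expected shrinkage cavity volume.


Formula: V_shrink = V_casting * shrinkage_pct / 100
V_shrink = 8934 cm^3 * 4.1 / 100 = 366.2940 cm^3

Answer: 366.2940 cm^3


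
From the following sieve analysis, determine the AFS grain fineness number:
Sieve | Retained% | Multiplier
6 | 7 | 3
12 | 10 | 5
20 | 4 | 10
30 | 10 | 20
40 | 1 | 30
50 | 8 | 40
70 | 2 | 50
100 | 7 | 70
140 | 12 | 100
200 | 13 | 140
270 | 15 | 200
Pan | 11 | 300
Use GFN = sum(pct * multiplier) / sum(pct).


Formula: GFN = sum(pct * multiplier) / sum(pct)
sum(pct * multiplier) = 10571
sum(pct) = 100
GFN = 10571 / 100 = 105.71

Final answer: 105.71


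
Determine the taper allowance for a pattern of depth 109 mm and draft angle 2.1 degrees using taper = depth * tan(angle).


Formula: taper = depth * tan(draft_angle)
tan(2.1 deg) = 0.0366683
taper = 109 mm * 0.0366683 = 3.9968 mm

Answer: 3.9968 mm


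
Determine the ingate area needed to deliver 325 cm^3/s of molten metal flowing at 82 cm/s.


Formula: A_ingate = Q / v  (continuity equation)
A = 325 cm^3/s / 82 cm/s = 3.9634 cm^2

3.9634 cm^2


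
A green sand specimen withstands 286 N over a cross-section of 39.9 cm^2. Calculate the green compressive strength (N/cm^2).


Formula: Compressive Strength = Force / Area
Strength = 286 N / 39.9 cm^2 = 7.1679 N/cm^2


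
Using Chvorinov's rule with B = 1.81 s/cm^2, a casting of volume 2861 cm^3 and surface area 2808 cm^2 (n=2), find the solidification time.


Formula: t_s = B * (V/A)^n  (Chvorinov's rule, n=2)
Modulus M = V/A = 2861/2808 = 1.018875 cm
M^2 = 1.018875^2 = 1.038106 cm^2
t_s = 1.81 * 1.038106 = 1.8790 s

Answer: 1.8790 s


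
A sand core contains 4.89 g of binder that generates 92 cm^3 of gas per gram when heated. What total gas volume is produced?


Formula: V_gas = W_binder * gas_evolution_rate
V = 4.89 g * 92 cm^3/g = 449.8800 cm^3

449.8800 cm^3


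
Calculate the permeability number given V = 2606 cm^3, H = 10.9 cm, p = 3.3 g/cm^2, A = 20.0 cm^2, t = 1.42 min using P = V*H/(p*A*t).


Formula: Permeability Number P = (V * H) / (p * A * t)
Numerator: V * H = 2606 * 10.9 = 28405.4
Denominator: p * A * t = 3.3 * 20.0 * 1.42 = 93.72
P = 28405.4 / 93.72 = 303.0879

303.0879


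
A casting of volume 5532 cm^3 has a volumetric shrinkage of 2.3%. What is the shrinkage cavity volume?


Formula: V_shrink = V_casting * shrinkage_pct / 100
V_shrink = 5532 cm^3 * 2.3 / 100 = 127.2360 cm^3

Final answer: 127.2360 cm^3


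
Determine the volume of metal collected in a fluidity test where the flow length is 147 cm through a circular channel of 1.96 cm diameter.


Formula: V = pi * (d/2)^2 * L  (cylinder volume)
Radius = 1.96/2 = 0.98 cm
V = pi * 0.98^2 * 147 = 443.5263 cm^3

Answer: 443.5263 cm^3


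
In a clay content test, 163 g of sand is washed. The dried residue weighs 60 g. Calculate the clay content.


Formula: Clay% = (W_total - W_washed) / W_total * 100
Clay mass = 163 - 60 = 103 g
Clay% = 103 / 163 * 100 = 63.1902%

Final answer: 63.1902%


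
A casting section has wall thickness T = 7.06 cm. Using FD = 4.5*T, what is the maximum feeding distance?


Formula: FD = 4.5 * T  (riser feeding-distance rule)
FD = 4.5 * 7.06 cm = 31.7700 cm

31.7700 cm


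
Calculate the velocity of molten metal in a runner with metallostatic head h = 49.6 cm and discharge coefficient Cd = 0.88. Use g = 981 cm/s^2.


Formula: v = Cd * sqrt(2 * g * h)  (Torricelli with discharge coefficient)
2*g*h = 2 * 981 * 49.6 = 97315.2 cm^2/s^2
sqrt(97315.2) = 311.95384 cm/s
v = 0.88 * 311.95384 = 274.5194 cm/s


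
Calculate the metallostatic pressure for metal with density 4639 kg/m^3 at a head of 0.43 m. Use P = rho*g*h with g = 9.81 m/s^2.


Formula: P = rho * g * h
rho * g = 4639 * 9.81 = 45508.59 N/m^3
P = 45508.59 * 0.43 = 19568.6937 Pa

Final answer: 19568.6937 Pa


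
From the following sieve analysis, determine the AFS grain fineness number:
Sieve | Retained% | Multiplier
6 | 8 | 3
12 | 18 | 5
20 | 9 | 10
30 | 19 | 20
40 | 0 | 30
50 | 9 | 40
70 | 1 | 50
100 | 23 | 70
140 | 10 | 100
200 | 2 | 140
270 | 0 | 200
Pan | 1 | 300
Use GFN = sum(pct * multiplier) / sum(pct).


Formula: GFN = sum(pct * multiplier) / sum(pct)
sum(pct * multiplier) = 4184
sum(pct) = 100
GFN = 4184 / 100 = 41.84

Answer: 41.84


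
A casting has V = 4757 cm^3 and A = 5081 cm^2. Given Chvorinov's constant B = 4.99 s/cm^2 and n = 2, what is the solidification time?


Formula: t_s = B * (V/A)^n  (Chvorinov's rule, n=2)
Modulus M = V/A = 4757/5081 = 0.936233 cm
M^2 = 0.936233^2 = 0.876532 cm^2
t_s = 4.99 * 0.876532 = 4.3739 s

4.3739 s


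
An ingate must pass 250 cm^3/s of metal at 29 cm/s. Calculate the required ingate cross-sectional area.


Formula: A_ingate = Q / v  (continuity equation)
A = 250 cm^3/s / 29 cm/s = 8.6207 cm^2

8.6207 cm^2


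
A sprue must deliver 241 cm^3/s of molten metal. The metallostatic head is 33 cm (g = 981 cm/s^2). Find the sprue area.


Formula: v = sqrt(2*g*h), A = Q/v
Velocity: v = sqrt(2 * 981 * 33) = sqrt(64746) = 254.4524 cm/s
Sprue area: A = Q / v = 241 / 254.4524 = 0.9471 cm^2

Final answer: 0.9471 cm^2


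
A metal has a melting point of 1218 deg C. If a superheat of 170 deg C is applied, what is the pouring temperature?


Formula: T_pour = T_melt + Superheat
T_pour = 1218 + 170 = 1388 deg C

Final answer: 1388 deg C


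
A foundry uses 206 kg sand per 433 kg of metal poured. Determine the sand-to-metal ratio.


Formula: Sand-to-Metal Ratio = W_sand / W_metal
Ratio = 206 kg / 433 kg = 0.4758


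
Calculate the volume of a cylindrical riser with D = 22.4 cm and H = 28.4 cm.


Formula: V = pi * (D/2)^2 * H  (cylinder volume)
Radius = D/2 = 22.4/2 = 11.2 cm
V = pi * 11.2^2 * 28.4 = 11191.9113 cm^3

Answer: 11191.9113 cm^3


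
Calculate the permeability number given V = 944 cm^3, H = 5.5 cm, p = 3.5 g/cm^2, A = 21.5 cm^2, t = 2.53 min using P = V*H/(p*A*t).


Formula: Permeability Number P = (V * H) / (p * A * t)
Numerator: V * H = 944 * 5.5 = 5192.0
Denominator: p * A * t = 3.5 * 21.5 * 2.53 = 190.3825
P = 5192.0 / 190.3825 = 27.2714

Final answer: 27.2714


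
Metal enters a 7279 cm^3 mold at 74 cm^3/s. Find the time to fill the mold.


Formula: t_fill = V_mold / Q_flow
t = 7279 cm^3 / 74 cm^3/s = 98.3649 s

Final answer: 98.3649 s


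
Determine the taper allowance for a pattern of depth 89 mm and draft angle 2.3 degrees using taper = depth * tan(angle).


Formula: taper = depth * tan(draft_angle)
tan(2.3 deg) = 0.0401641
taper = 89 mm * 0.0401641 = 3.5746 mm

Final answer: 3.5746 mm


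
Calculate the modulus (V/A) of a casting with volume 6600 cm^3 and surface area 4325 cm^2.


Formula: Casting Modulus M = V / A
M = 6600 cm^3 / 4325 cm^2 = 1.5260 cm

Answer: 1.5260 cm


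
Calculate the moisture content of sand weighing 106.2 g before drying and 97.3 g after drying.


Formula: MC = (W_wet - W_dry) / W_wet * 100
Water mass = 106.2 - 97.3 = 8.9 g
MC = 8.9 / 106.2 * 100 = 8.3804%

Final answer: 8.3804%


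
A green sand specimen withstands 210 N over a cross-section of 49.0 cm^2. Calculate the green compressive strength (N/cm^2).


Formula: Compressive Strength = Force / Area
Strength = 210 N / 49.0 cm^2 = 4.2857 N/cm^2

Answer: 4.2857 N/cm^2


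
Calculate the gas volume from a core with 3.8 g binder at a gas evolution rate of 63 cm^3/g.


Formula: V_gas = W_binder * gas_evolution_rate
V = 3.8 g * 63 cm^3/g = 239.4000 cm^3


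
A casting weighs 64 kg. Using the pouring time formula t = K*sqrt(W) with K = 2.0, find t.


Formula: t = K * sqrt(W)
sqrt(W) = sqrt(64) = 8.00000
t = 2.0 * 8.00000 = 16.0000 s

16.0000 s


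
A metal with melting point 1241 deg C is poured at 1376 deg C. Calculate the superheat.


Formula: Superheat = T_pour - T_melt
Superheat = 1376 - 1241 = 135 deg C

Answer: 135 deg C


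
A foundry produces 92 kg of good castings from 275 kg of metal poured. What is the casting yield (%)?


Formula: Casting Yield = (W_good / W_total) * 100
Yield = (92 kg / 275 kg) * 100 = 33.4545%


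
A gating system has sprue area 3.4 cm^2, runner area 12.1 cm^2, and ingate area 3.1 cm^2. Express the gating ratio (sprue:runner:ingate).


Sprue:Runner:Ingate = 1 : 12.1/3.4 : 3.1/3.4 = 1:3.56:0.91

1:3.56:0.91


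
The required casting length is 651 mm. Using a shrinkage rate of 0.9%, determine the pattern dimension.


Formula: L_pattern = L_casting * (1 + shrinkage_rate/100)
Shrinkage factor = 1 + 0.9/100 = 1.009
L_pattern = 651 mm * 1.009 = 656.8590 mm

Answer: 656.8590 mm


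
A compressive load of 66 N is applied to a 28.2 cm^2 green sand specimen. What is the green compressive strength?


Formula: Compressive Strength = Force / Area
Strength = 66 N / 28.2 cm^2 = 2.3404 N/cm^2

2.3404 N/cm^2


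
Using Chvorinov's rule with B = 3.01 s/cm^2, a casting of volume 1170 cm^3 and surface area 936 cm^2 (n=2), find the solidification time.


Formula: t_s = B * (V/A)^n  (Chvorinov's rule, n=2)
Modulus M = V/A = 1170/936 = 1.250000 cm
M^2 = 1.250000^2 = 1.562500 cm^2
t_s = 3.01 * 1.562500 = 4.7031 s


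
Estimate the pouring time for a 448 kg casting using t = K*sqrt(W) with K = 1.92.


Formula: t = K * sqrt(W)
sqrt(W) = sqrt(448) = 21.16601
t = 1.92 * 21.16601 = 40.6387 s

40.6387 s


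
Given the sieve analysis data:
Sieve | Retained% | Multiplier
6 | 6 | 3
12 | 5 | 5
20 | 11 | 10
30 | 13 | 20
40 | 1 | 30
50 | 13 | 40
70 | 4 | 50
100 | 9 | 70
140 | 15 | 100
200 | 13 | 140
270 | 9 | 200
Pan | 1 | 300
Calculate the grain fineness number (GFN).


Formula: GFN = sum(pct * multiplier) / sum(pct)
sum(pct * multiplier) = 7213
sum(pct) = 100
GFN = 7213 / 100 = 72.13


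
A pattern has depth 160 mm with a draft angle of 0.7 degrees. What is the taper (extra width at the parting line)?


Formula: taper = depth * tan(draft_angle)
tan(0.7 deg) = 0.0122179
taper = 160 mm * 0.0122179 = 1.9549 mm


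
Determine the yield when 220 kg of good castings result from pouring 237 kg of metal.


Formula: Casting Yield = (W_good / W_total) * 100
Yield = (220 kg / 237 kg) * 100 = 92.8270%


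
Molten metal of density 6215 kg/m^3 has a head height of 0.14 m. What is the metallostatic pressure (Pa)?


Formula: P = rho * g * h
rho * g = 6215 * 9.81 = 60969.15 N/m^3
P = 60969.15 * 0.14 = 8535.6810 Pa

8535.6810 Pa


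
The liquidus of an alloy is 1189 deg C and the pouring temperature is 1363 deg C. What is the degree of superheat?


Formula: Superheat = T_pour - T_melt
Superheat = 1363 - 1189 = 174 deg C

174 deg C


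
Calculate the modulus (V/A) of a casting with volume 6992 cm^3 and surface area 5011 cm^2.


Formula: Casting Modulus M = V / A
M = 6992 cm^3 / 5011 cm^2 = 1.3953 cm

Answer: 1.3953 cm


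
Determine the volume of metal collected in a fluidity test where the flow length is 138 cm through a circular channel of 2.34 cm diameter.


Formula: V = pi * (d/2)^2 * L  (cylinder volume)
Radius = 2.34/2 = 1.17 cm
V = pi * 1.17^2 * 138 = 593.4726 cm^3

Final answer: 593.4726 cm^3


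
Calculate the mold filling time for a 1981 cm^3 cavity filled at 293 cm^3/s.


Formula: t_fill = V_mold / Q_flow
t = 1981 cm^3 / 293 cm^3/s = 6.7611 s

Answer: 6.7611 s


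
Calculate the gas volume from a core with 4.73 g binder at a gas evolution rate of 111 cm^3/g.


Formula: V_gas = W_binder * gas_evolution_rate
V = 4.73 g * 111 cm^3/g = 525.0300 cm^3


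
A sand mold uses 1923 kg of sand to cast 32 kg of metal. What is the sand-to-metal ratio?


Formula: Sand-to-Metal Ratio = W_sand / W_metal
Ratio = 1923 kg / 32 kg = 60.0938

Answer: 60.0938


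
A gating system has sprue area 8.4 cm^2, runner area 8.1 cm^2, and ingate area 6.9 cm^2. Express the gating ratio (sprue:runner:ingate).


Sprue:Runner:Ingate = 1 : 8.1/8.4 : 6.9/8.4 = 1:0.96:0.82

Final answer: 1:0.96:0.82


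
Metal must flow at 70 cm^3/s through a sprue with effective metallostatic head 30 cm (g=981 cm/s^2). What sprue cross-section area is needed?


Formula: v = sqrt(2*g*h), A = Q/v
Velocity: v = sqrt(2 * 981 * 30) = sqrt(58860) = 242.6108 cm/s
Sprue area: A = Q / v = 70 / 242.6108 = 0.2885 cm^2

Answer: 0.2885 cm^2


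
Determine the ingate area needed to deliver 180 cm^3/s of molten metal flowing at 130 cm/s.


Formula: A_ingate = Q / v  (continuity equation)
A = 180 cm^3/s / 130 cm/s = 1.3846 cm^2


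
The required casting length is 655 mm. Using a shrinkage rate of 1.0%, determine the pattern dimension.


Formula: L_pattern = L_casting * (1 + shrinkage_rate/100)
Shrinkage factor = 1 + 1.0/100 = 1.01
L_pattern = 655 mm * 1.01 = 661.5500 mm

661.5500 mm


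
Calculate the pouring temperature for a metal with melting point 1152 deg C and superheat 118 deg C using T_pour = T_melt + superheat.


Formula: T_pour = T_melt + Superheat
T_pour = 1152 + 118 = 1270 deg C

Answer: 1270 deg C


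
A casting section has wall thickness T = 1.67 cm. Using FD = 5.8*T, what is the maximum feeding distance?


Formula: FD = 5.8 * T  (riser feeding-distance rule)
FD = 5.8 * 1.67 cm = 9.6860 cm

9.6860 cm


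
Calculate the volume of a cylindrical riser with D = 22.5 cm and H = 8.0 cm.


Formula: V = pi * (D/2)^2 * H  (cylinder volume)
Radius = D/2 = 22.5/2 = 11.25 cm
V = pi * 11.25^2 * 8.0 = 3180.8626 cm^3

Answer: 3180.8626 cm^3


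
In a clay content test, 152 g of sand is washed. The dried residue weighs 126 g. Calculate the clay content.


Formula: Clay% = (W_total - W_washed) / W_total * 100
Clay mass = 152 - 126 = 26 g
Clay% = 26 / 152 * 100 = 17.1053%

Final answer: 17.1053%


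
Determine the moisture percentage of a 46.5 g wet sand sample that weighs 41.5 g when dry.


Formula: MC = (W_wet - W_dry) / W_wet * 100
Water mass = 46.5 - 41.5 = 5.0 g
MC = 5.0 / 46.5 * 100 = 10.7527%

10.7527%


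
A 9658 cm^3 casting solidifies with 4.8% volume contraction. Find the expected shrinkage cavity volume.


Formula: V_shrink = V_casting * shrinkage_pct / 100
V_shrink = 9658 cm^3 * 4.8 / 100 = 463.5840 cm^3


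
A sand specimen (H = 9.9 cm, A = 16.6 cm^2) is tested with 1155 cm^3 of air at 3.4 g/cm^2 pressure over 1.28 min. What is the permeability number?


Formula: Permeability Number P = (V * H) / (p * A * t)
Numerator: V * H = 1155 * 9.9 = 11434.5
Denominator: p * A * t = 3.4 * 16.6 * 1.28 = 72.2432
P = 11434.5 / 72.2432 = 158.2779

Final answer: 158.2779


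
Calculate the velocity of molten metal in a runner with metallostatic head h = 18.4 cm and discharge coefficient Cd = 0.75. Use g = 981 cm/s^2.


Formula: v = Cd * sqrt(2 * g * h)  (Torricelli with discharge coefficient)
2*g*h = 2 * 981 * 18.4 = 36100.8 cm^2/s^2
sqrt(36100.8) = 190.00211 cm/s
v = 0.75 * 190.00211 = 142.5016 cm/s

142.5016 cm/s


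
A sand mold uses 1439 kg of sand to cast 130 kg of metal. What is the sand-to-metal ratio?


Formula: Sand-to-Metal Ratio = W_sand / W_metal
Ratio = 1439 kg / 130 kg = 11.0692

Final answer: 11.0692


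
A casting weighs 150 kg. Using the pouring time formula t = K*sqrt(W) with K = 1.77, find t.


Formula: t = K * sqrt(W)
sqrt(W) = sqrt(150) = 12.24745
t = 1.77 * 12.24745 = 21.6780 s

21.6780 s


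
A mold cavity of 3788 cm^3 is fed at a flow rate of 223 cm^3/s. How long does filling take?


Formula: t_fill = V_mold / Q_flow
t = 3788 cm^3 / 223 cm^3/s = 16.9865 s

Final answer: 16.9865 s


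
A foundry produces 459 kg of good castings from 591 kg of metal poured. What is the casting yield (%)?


Formula: Casting Yield = (W_good / W_total) * 100
Yield = (459 kg / 591 kg) * 100 = 77.6650%


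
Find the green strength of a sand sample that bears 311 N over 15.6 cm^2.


Formula: Compressive Strength = Force / Area
Strength = 311 N / 15.6 cm^2 = 19.9359 N/cm^2
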